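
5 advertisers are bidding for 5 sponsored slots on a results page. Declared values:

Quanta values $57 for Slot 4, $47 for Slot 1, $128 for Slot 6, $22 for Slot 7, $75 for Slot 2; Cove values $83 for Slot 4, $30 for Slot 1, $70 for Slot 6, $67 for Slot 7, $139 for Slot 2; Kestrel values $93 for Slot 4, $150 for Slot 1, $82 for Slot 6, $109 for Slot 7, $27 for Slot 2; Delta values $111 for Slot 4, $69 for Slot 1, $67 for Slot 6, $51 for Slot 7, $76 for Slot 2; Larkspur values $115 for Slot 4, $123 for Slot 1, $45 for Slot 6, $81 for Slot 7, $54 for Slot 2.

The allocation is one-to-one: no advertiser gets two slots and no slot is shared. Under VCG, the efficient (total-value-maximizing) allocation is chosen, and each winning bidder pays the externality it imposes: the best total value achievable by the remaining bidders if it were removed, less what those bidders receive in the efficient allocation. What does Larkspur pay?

Efficient allocation: Quanta→Slot 6 ($128), Cove→Slot 2 ($139), Kestrel→Slot 7 ($109), Delta→Slot 4 ($111), Larkspur→Slot 1 ($123); total welfare W = $610.
Larkspur receives Slot 1 at value $123, so the others get W − 123 = $487.
Without Larkspur: best allocation of the remaining 4 bidders over all 5 slots is Quanta→Slot 6 ($128), Cove→Slot 2 ($139), Kestrel→Slot 1 ($150), Delta→Slot 4 ($111), total $528.
VCG payment = (others' best without Larkspur) − (others' welfare with Larkspur) = 528 − 487 = $41.

Larkspur pays $41.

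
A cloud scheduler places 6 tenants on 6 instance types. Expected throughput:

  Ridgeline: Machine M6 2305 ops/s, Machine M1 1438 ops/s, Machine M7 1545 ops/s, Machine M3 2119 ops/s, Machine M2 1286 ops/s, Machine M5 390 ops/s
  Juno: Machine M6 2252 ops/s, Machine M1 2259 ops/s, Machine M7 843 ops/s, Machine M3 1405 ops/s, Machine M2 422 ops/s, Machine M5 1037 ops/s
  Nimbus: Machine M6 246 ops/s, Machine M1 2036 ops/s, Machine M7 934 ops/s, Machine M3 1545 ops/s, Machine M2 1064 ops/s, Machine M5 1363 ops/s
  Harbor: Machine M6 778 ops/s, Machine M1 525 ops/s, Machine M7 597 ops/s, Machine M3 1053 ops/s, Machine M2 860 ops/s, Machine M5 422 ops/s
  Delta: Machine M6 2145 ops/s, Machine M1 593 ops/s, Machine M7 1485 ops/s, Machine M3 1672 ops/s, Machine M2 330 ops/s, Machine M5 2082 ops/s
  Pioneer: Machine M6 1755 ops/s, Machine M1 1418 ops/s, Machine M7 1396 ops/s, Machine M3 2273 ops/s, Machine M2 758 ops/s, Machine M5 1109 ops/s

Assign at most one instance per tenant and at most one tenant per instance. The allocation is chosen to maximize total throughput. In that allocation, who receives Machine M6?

Juno receives Machine M6.

This is a one-to-one assignment (maximum-weight bipartite matching).
Optimal: Ridgeline→Machine M7 (1545 ops/s), Juno→Machine M6 (2252 ops/s), Nimbus→Machine M1 (2036 ops/s), Harbor→Machine M2 (860 ops/s), Delta→Machine M5 (2082 ops/s), Pioneer→Machine M3 (2273 ops/s) — total 1545+2252+2036+860+2082+2273 = 11048 ops/s.
Column-greedy (each instance in turn goes to its best remaining tenant) gives 9808 ops/s, worse by 1240.
Next-best assignment: Ridgeline→Machine M3, Juno→Machine M6, Nimbus→Machine M1, Harbor→Machine M2, Delta→Machine M5, Pioneer→Machine M7 = 10745 ops/s.
Swapping Nimbus↔Delta (Nimbus→Machine M5 1363 ops/s, Delta→Machine M1 593 ops/s) loses 2162.
Juno's own top instance is Machine M1 (2259 ops/s), but forcing Juno→Machine M1 and reassigning the rest optimally gives only 10713 ops/s — worse by 335.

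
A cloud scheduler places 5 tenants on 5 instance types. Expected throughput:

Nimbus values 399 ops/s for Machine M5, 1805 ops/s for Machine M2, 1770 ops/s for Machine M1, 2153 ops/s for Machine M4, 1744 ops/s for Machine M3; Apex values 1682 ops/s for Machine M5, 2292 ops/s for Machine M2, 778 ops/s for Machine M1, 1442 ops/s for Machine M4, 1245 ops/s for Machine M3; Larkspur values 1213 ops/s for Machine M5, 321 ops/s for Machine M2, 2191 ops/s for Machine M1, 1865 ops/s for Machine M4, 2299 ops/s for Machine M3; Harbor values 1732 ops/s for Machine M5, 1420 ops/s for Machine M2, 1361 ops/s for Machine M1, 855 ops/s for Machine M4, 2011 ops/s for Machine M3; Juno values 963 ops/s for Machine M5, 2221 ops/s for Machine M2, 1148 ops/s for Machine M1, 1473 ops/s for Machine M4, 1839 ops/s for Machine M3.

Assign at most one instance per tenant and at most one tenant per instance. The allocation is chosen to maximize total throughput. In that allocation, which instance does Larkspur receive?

This is a one-to-one assignment (maximum-weight bipartite matching).
Optimal: Nimbus→Machine M4 (2153 ops/s), Apex→Machine M5 (1682 ops/s), Larkspur→Machine M1 (2191 ops/s), Harbor→Machine M3 (2011 ops/s), Juno→Machine M2 (2221 ops/s) — total 2153+1682+2191+2011+2221 = 10258 ops/s.
Max-entry greedy (repeatedly take the single best remaining cell) gives 9624 ops/s, worse by 634.
No other one-to-one assignment exceeds 10258 ops/s.
Larkspur's own top instance is Machine M3 (2299 ops/s), but forcing Larkspur→Machine M3 and reassigning the rest optimally gives only 9716 ops/s — worse by 542.

Larkspur receives Machine M1.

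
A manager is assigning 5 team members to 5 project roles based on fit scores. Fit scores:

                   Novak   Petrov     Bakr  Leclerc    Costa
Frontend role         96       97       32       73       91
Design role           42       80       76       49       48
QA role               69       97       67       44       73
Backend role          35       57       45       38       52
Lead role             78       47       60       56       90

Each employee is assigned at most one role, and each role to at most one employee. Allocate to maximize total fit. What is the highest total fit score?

This is the linear assignment problem.
Optimal: Novak→Frontend role (96 pts), Petrov→QA role (97 pts), Bakr→Design role (76 pts), Leclerc→Backend role (38 pts), Costa→Lead role (90 pts) — total 96+97+76+38+90 = 397 pts.
Row-greedy (each employee in turn takes its best remaining role) gives 377 pts, worse by 20.

Maximum total: 397 pts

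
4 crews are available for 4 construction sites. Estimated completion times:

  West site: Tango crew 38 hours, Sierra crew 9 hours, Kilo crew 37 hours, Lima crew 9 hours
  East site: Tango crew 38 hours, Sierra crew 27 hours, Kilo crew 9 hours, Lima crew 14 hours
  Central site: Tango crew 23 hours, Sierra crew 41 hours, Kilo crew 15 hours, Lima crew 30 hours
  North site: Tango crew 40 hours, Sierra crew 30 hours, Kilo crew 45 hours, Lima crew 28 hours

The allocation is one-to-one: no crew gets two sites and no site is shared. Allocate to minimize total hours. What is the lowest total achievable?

Minimum total: 69 hours

Treat this as an assignment problem: match each crew to one site.
Optimal: Tango crew→Central site (23 hours), Sierra crew→West site (9 hours), Kilo crew→East site (9 hours), Lima crew→North site (28 hours) — total 23+9+9+28 = 69 hours.
Next-best assignment: Tango crew→Central site, Sierra crew→North site, Kilo crew→East site, Lima crew→West site = 71 hours.
Swapping Lima crew↔Sierra crew (Lima crew→West site 9 hours, Sierra crew→North site 30 hours) adds 2.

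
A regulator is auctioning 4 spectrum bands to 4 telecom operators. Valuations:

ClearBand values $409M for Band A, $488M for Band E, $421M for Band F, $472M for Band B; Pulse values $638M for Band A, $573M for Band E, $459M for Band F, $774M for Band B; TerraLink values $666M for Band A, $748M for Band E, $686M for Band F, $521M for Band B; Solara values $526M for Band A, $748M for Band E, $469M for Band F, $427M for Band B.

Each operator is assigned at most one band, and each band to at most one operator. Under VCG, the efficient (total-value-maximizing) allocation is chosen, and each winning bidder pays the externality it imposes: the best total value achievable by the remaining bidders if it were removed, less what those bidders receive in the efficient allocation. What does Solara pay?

Solara pays $79M.

Efficient allocation: ClearBand→Band A ($409M), Pulse→Band B ($774M), TerraLink→Band F ($686M), Solara→Band E ($748M); total welfare W = $2617M.
Solara receives Band E at value $748M, so the others get W − 748 = $1869M.
Without Solara: best allocation of the remaining 3 bidders over all 4 bands is ClearBand→Band E ($488M), Pulse→Band B ($774M), TerraLink→Band F ($686M), total $1948M.
VCG payment = (others' best without Solara) − (others' welfare with Solara) = 1948 − 1869 = $79M.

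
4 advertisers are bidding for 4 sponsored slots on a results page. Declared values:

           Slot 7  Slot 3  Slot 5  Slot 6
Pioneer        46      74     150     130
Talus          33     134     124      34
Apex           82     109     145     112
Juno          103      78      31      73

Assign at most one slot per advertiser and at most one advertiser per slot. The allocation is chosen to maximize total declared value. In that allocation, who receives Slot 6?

Optimal: Pioneer→Slot 6 ($130), Talus→Slot 3 ($134), Apex→Slot 5 ($145), Juno→Slot 7 ($103) — total 130+134+145+103 = $512.
Column-greedy (each slot in turn goes to its best remaining advertiser) gives $499, worse by 13.
Pioneer's own top slot is Slot 5 ($150), but forcing Pioneer→Slot 5 and reassigning the rest optimally gives only $499 — worse by 13.

Pioneer receives Slot 6.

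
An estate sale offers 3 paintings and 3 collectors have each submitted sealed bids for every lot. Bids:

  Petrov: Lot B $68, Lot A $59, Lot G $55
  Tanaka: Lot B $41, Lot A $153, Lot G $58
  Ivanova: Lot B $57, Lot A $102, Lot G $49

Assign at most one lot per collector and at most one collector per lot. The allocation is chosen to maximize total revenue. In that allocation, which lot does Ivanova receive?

Ivanova receives Lot G.

Treat this as an assignment problem: match each collector to one lot.
Optimal: Petrov→Lot B ($68), Tanaka→Lot A ($153), Ivanova→Lot G ($49) — total 68+153+49 = $270.
Next-best assignment: Petrov→Lot G, Tanaka→Lot A, Ivanova→Lot B = $265.
Checked against all permutations: $270 is optimal.
Ivanova's own top lot is Lot A ($102), but forcing Ivanova→Lot A and reassigning the rest optimally gives only $228 — worse by 42.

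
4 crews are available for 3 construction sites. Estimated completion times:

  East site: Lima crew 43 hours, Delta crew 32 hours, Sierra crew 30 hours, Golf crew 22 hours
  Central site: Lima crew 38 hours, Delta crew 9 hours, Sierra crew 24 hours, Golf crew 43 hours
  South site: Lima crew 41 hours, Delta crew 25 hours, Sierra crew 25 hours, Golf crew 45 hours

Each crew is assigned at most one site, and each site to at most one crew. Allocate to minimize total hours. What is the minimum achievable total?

Optimal: Golf crew→East site (22 hours), Delta crew→Central site (9 hours), Sierra crew→South site (25 hours) — total 22+9+25 = 56 hours.
Row-greedy (each crew in turn takes its cheapest remaining site) gives 93 hours, worse by 37.

Minimum total: 56 hours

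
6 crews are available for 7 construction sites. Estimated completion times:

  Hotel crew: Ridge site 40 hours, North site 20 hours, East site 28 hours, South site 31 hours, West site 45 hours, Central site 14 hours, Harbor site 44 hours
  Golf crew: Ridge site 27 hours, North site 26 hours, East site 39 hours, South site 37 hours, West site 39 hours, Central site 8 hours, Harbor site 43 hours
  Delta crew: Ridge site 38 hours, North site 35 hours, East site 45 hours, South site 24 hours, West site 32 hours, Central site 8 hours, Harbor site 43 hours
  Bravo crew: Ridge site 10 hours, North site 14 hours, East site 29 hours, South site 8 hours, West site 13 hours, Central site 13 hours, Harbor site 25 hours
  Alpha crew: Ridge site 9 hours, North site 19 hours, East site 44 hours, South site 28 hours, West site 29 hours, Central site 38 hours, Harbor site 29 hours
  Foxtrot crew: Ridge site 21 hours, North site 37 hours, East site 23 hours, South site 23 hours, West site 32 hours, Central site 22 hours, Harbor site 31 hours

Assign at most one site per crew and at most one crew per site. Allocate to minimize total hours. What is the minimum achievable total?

Min total: 97 hours

Treat this as an assignment problem: match each crew to one site.
Optimal: Hotel crew→North site (20 hours), Golf crew→Central site (8 hours), Delta crew→South site (24 hours), Bravo crew→West site (13 hours), Alpha crew→Ridge site (9 hours), Foxtrot crew→East site (23 hours) — total 20+8+24+13+9+23 = 97 hours.
Row-greedy (each crew in turn takes its cheapest remaining site) gives 126 hours, worse by 29.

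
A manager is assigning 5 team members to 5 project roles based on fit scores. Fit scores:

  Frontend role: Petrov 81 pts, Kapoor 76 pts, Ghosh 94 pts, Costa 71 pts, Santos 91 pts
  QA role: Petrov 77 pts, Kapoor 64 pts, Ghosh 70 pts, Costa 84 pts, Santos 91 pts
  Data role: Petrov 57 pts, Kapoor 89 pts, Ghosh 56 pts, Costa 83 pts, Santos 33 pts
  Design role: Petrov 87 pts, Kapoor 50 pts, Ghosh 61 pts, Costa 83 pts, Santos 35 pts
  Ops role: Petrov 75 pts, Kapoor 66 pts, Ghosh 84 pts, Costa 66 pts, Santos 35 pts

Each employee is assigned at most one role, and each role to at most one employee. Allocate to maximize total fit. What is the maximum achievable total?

Treat this as an assignment problem: match each employee to one role.
Optimal: Petrov→Design role (87 pts), Kapoor→Data role (89 pts), Ghosh→Ops role (84 pts), Costa→QA role (84 pts), Santos→Frontend role (91 pts) — total 87+89+84+84+91 = 435 pts.
Row-greedy (each employee in turn takes its best remaining role) gives 389 pts, worse by 46.
Every other assignment is strictly worse.

Max total: 435 pts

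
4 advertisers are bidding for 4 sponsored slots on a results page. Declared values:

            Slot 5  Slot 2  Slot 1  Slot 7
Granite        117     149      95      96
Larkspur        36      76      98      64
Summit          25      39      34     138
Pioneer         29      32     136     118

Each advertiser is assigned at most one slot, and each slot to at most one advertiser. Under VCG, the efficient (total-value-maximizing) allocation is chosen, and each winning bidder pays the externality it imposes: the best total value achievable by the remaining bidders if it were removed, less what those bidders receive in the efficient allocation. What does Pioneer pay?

Efficient allocation: Granite→Slot 5 ($117), Larkspur→Slot 2 ($76), Summit→Slot 7 ($138), Pioneer→Slot 1 ($136); total welfare W = $467.
Pioneer receives Slot 1 at value $136, so the others get W − 136 = $331.
Without Pioneer: best allocation of the remaining 3 bidders over all 4 slots is Granite→Slot 2 ($149), Larkspur→Slot 1 ($98), Summit→Slot 7 ($138), total $385.
VCG payment = (others' best without Pioneer) − (others' welfare with Pioneer) = 385 − 331 = $54.

Pioneer pays $54.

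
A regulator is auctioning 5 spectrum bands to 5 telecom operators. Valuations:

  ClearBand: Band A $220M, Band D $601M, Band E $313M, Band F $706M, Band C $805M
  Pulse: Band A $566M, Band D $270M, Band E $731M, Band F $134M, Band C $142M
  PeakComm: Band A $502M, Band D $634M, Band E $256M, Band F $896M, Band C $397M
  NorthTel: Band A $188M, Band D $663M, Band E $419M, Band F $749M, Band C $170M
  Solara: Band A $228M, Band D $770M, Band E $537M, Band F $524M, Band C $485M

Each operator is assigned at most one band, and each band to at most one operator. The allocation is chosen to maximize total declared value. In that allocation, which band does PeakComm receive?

PeakComm receives Band A.

Treat this as an assignment problem: match each operator to one band.
Optimal: ClearBand→Band C ($805M), Pulse→Band E ($731M), PeakComm→Band A ($502M), NorthTel→Band F ($749M), Solara→Band D ($770M) — total 805+731+502+749+770 = $3557M.
Max-entry greedy (repeatedly take the single best remaining cell) gives $3390M, worse by 167.
PeakComm's own top band is Band F ($896M), but forcing PeakComm→Band F and reassigning the rest optimally gives only $3467M — worse by 90.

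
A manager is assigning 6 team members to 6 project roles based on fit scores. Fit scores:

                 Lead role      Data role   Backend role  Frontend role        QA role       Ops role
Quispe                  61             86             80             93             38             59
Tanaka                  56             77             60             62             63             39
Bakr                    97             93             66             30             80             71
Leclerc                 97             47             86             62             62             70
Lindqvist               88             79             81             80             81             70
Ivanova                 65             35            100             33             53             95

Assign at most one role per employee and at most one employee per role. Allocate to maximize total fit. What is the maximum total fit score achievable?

Optimal: Quispe→Frontend role (93 pts), Tanaka→Data role (77 pts), Bakr→Lead role (97 pts), Leclerc→Backend role (86 pts), Lindqvist→QA role (81 pts), Ivanova→Ops role (95 pts) — total 93+77+97+86+81+95 = 529 pts.
Column-greedy (each role in turn goes to its best remaining employee) gives 496 pts, worse by 33.
Swapping Quispe↔Lindqvist (Quispe→QA role 38 pts, Lindqvist→Frontend role 80 pts) loses 56.
No other one-to-one assignment exceeds 529 pts.

Maximum total: 529 pts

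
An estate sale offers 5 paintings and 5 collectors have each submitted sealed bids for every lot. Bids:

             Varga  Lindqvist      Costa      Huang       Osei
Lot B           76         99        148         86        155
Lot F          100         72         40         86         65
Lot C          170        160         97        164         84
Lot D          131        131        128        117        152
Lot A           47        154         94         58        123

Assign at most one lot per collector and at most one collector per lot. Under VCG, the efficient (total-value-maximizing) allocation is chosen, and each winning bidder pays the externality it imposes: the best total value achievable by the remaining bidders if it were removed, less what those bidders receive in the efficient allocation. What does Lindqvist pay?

Lindqvist pays $2.

Efficient allocation: Varga→Lot F ($100), Lindqvist→Lot A ($154), Costa→Lot B ($148), Huang→Lot C ($164), Osei→Lot D ($152); total welfare W = $718.
Lindqvist receives Lot A at value $154, so the others get W − 154 = $564.
Without Lindqvist: best allocation of the remaining 4 bidders over all 5 lots is Varga→Lot D ($131), Costa→Lot B ($148), Huang→Lot C ($164), Osei→Lot A ($123), total $566.
VCG payment = (others' best without Lindqvist) − (others' welfare with Lindqvist) = 566 − 564 = $2.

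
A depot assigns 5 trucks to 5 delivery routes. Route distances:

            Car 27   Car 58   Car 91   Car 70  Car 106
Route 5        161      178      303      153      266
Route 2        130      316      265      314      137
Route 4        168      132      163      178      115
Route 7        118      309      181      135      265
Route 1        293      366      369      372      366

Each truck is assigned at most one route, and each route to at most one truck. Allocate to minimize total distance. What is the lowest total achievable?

Min total: 896 km

Treat this as an assignment problem: match each truck to one route.
Optimal: Car 27→Route 1 (293 km), Car 58→Route 4 (132 km), Car 91→Route 7 (181 km), Car 70→Route 5 (153 km), Car 106→Route 2 (137 km) — total 293+132+181+153+137 = 896 km.
Column-greedy (each route in turn goes to its cheapest remaining truck) gives 945 km, worse by 49.
Next-best assignment: Car 27→Route 1, Car 58→Route 5, Car 91→Route 4, Car 70→Route 7, Car 106→Route 2 = 906 km.
Checked against all permutations: 896 km is optimal.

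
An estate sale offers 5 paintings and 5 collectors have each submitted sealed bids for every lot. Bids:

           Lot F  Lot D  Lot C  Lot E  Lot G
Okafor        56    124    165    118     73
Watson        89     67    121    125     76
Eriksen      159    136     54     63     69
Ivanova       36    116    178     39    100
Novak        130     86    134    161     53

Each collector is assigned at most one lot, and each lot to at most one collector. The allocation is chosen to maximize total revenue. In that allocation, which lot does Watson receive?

Treat this as an assignment problem: match each collector to one lot.
Optimal: Okafor→Lot D ($124), Watson→Lot G ($76), Eriksen→Lot F ($159), Ivanova→Lot C ($178), Novak→Lot E ($161) — total 124+76+159+178+161 = $698.
Row-greedy (each collector in turn takes its best remaining lot) gives $618, worse by 80.
Next-best assignment: Okafor→Lot C, Watson→Lot G, Eriksen→Lot F, Ivanova→Lot D, Novak→Lot E = $677.
Watson's own top lot is Lot E ($125), but forcing Watson→Lot E and reassigning the rest optimally gives only $656 — worse by 42.

Watson receives Lot G.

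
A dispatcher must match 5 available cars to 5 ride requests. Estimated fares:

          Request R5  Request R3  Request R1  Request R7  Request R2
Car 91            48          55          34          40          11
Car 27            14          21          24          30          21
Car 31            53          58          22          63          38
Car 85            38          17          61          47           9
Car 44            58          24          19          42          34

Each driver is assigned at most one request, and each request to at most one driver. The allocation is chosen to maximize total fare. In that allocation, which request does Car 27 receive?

Car 27 receives Request R2.

This is a one-to-one assignment (maximum-weight bipartite matching).
Optimal: Car 91→Request R3 ($55), Car 27→Request R2 ($21), Car 31→Request R7 ($63), Car 85→Request R1 ($61), Car 44→Request R5 ($58) — total 55+21+63+61+58 = $258.
Column-greedy (each request in turn goes to its best remaining driver) gives $238, worse by 20.
Checked against all permutations: $258 is optimal.
Car 27's own top request is Request R7 ($30), but forcing Car 27→Request R7 and reassigning the rest optimally gives only $242 — worse by 16.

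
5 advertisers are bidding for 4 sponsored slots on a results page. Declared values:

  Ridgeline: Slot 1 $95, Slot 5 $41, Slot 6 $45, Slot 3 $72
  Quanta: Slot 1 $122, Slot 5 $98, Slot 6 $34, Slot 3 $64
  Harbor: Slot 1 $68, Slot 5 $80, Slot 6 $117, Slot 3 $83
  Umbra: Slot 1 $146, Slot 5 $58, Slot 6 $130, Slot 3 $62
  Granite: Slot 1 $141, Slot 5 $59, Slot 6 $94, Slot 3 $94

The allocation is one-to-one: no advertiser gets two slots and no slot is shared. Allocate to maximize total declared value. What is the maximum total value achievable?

Optimal: Umbra→Slot 1 ($146), Quanta→Slot 5 ($98), Harbor→Slot 6 ($117), Granite→Slot 3 ($94) — total 146+98+117+94 = $455.
Row-greedy (each advertiser in turn takes its best remaining slot) gives $372, worse by 83.
Next-best assignment: Granite→Slot 1, Quanta→Slot 5, Umbra→Slot 6, Harbor→Slot 3 = $452.
Swapping Quanta↔Harbor (Quanta→Slot 6 $34, Harbor→Slot 5 $80) loses 101.

Max total: $455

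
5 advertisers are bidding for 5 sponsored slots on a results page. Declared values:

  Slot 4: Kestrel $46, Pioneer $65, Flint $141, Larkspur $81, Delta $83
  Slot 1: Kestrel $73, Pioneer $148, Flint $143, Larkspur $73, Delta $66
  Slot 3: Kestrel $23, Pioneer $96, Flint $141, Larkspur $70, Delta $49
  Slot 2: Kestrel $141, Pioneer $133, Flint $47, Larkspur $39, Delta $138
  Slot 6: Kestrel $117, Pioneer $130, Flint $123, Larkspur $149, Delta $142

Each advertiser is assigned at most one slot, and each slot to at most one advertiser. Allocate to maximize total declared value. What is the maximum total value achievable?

Max total: $662

Optimal: Kestrel→Slot 2 ($141), Pioneer→Slot 1 ($148), Flint→Slot 3 ($141), Larkspur→Slot 6 ($149), Delta→Slot 4 ($83) — total 141+148+141+149+83 = $662.
Row-greedy (each advertiser in turn takes its best remaining slot) gives $628, worse by 34.
No other one-to-one assignment exceeds $662.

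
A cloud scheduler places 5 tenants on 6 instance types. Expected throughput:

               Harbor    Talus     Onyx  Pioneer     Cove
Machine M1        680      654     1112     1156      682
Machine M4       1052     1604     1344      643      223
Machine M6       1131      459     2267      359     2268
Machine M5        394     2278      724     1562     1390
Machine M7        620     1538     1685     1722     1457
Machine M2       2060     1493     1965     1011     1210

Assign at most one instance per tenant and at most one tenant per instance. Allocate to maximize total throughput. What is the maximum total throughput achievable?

Treat this as an assignment problem: match each tenant to one instance.
Optimal: Harbor→Machine M2 (2060 ops/s), Talus→Machine M5 (2278 ops/s), Onyx→Machine M4 (1344 ops/s), Pioneer→Machine M7 (1722 ops/s), Cove→Machine M6 (2268 ops/s) — total 2060+2278+1344+1722+2268 = 9672 ops/s.
Next-best assignment: Harbor→Machine M2, Talus→Machine M5, Onyx→Machine M7, Pioneer→Machine M1, Cove→Machine M6 = 9447 ops/s.

Max total: 9672 ops/s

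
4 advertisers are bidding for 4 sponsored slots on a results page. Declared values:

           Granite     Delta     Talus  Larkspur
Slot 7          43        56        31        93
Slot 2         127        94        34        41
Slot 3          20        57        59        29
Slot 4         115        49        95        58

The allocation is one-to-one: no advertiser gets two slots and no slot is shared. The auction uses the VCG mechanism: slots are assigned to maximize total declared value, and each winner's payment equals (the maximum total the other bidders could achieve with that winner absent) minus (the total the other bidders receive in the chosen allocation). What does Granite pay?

Granite pays $37.

Efficient allocation: Granite→Slot 2 ($127), Delta→Slot 3 ($57), Talus→Slot 4 ($95), Larkspur→Slot 7 ($93); total welfare W = $372.
Granite receives Slot 2 at value $127, so the others get W − 127 = $245.
Without Granite: best allocation of the remaining 3 bidders over all 4 slots is Delta→Slot 2 ($94), Talus→Slot 4 ($95), Larkspur→Slot 7 ($93), total $282.
VCG payment = (others' best without Granite) − (others' welfare with Granite) = 282 − 245 = $37.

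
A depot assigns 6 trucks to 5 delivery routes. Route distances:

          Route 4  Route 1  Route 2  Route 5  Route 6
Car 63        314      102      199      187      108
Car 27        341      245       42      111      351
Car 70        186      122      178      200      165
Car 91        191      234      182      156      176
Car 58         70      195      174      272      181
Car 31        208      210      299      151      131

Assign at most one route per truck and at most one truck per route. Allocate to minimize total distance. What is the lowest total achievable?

Optimal: Car 58→Route 4 (70 km), Car 70→Route 1 (122 km), Car 27→Route 2 (42 km), Car 31→Route 5 (151 km), Car 63→Route 6 (108 km) — total 70+122+42+151+108 = 493 km.
Row-greedy (each truck in turn takes its cheapest remaining route) gives 535 km, worse by 42.
Next-best assignment: Car 58→Route 4, Car 70→Route 1, Car 27→Route 2, Car 91→Route 5, Car 63→Route 6 = 498 km.
Swapping Car 58↔Car 27 (Car 58→Route 2 174 km, Car 27→Route 4 341 km) adds 403.

Min total: 493 km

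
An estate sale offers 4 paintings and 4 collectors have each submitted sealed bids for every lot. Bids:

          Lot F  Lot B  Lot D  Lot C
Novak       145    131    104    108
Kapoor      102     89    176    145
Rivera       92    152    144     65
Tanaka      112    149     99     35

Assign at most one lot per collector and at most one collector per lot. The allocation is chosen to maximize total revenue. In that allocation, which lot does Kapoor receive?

This is the linear assignment problem.
Optimal: Novak→Lot F ($145), Kapoor→Lot C ($145), Rivera→Lot D ($144), Tanaka→Lot B ($149) — total 145+145+144+149 = $583.
Row-greedy (each collector in turn takes its best remaining lot) gives $508, worse by 75.
Kapoor's own top lot is Lot D ($176), but forcing Kapoor→Lot D and reassigning the rest optimally gives only $548 — worse by 35.

Kapoor receives Lot C.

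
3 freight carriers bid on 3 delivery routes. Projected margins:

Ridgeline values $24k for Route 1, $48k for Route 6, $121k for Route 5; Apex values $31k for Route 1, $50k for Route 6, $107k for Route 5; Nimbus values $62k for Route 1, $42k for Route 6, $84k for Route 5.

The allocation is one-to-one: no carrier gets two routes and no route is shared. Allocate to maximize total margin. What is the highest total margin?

Max total: $233k

Optimal: Ridgeline→Route 5 ($121k), Apex→Route 6 ($50k), Nimbus→Route 1 ($62k) — total 121+50+62 = $233k.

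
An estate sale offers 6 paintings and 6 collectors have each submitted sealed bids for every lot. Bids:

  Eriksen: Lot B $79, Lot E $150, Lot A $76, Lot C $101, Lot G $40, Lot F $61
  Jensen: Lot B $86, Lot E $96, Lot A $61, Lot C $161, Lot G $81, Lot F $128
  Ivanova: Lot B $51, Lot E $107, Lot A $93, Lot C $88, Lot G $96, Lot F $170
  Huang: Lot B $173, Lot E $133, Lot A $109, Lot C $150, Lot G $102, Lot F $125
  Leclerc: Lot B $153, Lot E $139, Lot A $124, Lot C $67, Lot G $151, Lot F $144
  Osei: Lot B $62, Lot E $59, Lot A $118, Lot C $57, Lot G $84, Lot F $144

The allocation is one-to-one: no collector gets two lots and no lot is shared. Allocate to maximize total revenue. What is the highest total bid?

Max total: $923

Optimal: Eriksen→Lot E ($150), Jensen→Lot C ($161), Ivanova→Lot F ($170), Huang→Lot B ($173), Leclerc→Lot G ($151), Osei→Lot A ($118) — total 150+161+170+173+151+118 = $923.
Column-greedy (each lot in turn goes to its best remaining collector) gives $848, worse by 75.
Next-best assignment: Eriksen→Lot E, Jensen→Lot C, Ivanova→Lot A, Huang→Lot B, Leclerc→Lot G, Osei→Lot F = $872.
No other one-to-one assignment exceeds $923.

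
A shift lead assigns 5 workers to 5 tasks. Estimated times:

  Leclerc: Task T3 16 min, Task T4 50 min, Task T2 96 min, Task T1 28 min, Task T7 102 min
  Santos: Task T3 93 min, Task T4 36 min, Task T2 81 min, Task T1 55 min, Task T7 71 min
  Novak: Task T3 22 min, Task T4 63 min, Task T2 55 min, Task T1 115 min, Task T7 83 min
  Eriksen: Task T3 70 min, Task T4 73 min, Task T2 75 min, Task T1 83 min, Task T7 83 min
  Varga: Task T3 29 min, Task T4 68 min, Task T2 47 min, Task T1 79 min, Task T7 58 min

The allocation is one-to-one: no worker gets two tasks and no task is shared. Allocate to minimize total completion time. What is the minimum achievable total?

Optimal: Leclerc→Task T1 (28 min), Santos→Task T4 (36 min), Novak→Task T3 (22 min), Eriksen→Task T7 (83 min), Varga→Task T2 (47 min) — total 28+36+22+83+47 = 216 min.
Column-greedy (each task in turn goes to its cheapest remaining worker) gives 265 min, worse by 49.
Swapping Varga↔Eriksen (Varga→Task T7 58 min, Eriksen→Task T2 75 min) adds 3.

Min total: 216 min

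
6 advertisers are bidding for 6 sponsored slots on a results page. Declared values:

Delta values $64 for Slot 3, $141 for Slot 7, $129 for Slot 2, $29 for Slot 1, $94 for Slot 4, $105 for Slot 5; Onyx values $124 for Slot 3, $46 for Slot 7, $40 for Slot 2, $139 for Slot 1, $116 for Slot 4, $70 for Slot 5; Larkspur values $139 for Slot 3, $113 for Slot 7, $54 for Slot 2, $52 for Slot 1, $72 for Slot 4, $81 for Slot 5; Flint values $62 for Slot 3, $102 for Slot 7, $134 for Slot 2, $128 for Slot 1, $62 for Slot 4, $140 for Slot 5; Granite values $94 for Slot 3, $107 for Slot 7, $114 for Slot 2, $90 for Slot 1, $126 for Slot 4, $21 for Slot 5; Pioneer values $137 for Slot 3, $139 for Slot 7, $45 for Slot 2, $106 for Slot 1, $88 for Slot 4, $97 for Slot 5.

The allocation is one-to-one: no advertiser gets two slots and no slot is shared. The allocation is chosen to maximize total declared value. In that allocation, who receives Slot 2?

Delta receives Slot 2.

Optimal: Delta→Slot 2 ($129), Onyx→Slot 1 ($139), Larkspur→Slot 3 ($139), Flint→Slot 5 ($140), Granite→Slot 4 ($126), Pioneer→Slot 7 ($139) — total 129+139+139+140+126+139 = $812.
Row-greedy (each advertiser in turn takes its best remaining slot) gives $730, worse by 82.
Next-best assignment: Delta→Slot 2, Onyx→Slot 1, Larkspur→Slot 7, Flint→Slot 5, Granite→Slot 4, Pioneer→Slot 3 = $784.
Delta's own top slot is Slot 7 ($141), but forcing Delta→Slot 7 and reassigning the rest optimally gives only $776 — worse by 36.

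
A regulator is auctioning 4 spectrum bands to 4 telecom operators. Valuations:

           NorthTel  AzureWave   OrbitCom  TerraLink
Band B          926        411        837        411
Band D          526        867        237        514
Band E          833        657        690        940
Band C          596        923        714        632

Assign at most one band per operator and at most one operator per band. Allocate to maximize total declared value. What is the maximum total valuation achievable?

Treat this as an assignment problem: match each operator to one band.
Optimal: NorthTel→Band B ($926M), AzureWave→Band D ($867M), OrbitCom→Band C ($714M), TerraLink→Band E ($940M) — total 926+867+714+940 = $3447M.
Max-entry greedy (repeatedly take the single best remaining cell) gives $3026M, worse by 421.
Checked against all permutations: $3447M is optimal.

Maximum total: $3447M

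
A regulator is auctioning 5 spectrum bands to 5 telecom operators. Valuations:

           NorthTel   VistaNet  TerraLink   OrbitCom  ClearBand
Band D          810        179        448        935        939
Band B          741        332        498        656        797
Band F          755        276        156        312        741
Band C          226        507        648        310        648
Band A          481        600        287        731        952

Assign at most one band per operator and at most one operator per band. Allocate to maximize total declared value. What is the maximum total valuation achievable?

Optimal: NorthTel→Band F ($755M), VistaNet→Band A ($600M), TerraLink→Band C ($648M), OrbitCom→Band D ($935M), ClearBand→Band B ($797M) — total 755+600+648+935+797 = $3735M.
Column-greedy (each band in turn goes to its best remaining operator) gives $3240M, worse by 495.
Next-best assignment: NorthTel→Band B, VistaNet→Band A, TerraLink→Band C, OrbitCom→Band D, ClearBand→Band F = $3665M.
Swapping OrbitCom↔ClearBand (OrbitCom→Band B $656M, ClearBand→Band D $939M) loses 137.

Max total: $3735M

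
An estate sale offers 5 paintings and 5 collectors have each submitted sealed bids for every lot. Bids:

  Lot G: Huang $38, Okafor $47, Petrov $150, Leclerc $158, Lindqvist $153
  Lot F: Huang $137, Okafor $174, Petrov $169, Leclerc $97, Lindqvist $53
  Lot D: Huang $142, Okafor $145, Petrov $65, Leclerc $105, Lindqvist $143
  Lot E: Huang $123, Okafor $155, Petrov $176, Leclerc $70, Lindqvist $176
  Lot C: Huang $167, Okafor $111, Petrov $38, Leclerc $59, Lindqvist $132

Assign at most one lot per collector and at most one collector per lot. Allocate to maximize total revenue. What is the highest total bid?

Max total: $818

Optimal: Huang→Lot C ($167), Okafor→Lot F ($174), Petrov→Lot E ($176), Leclerc→Lot G ($158), Lindqvist→Lot D ($143) — total 167+174+176+158+143 = $818.
Next-best assignment: Huang→Lot C, Okafor→Lot D, Petrov→Lot F, Leclerc→Lot G, Lindqvist→Lot E = $815.
Every other assignment is strictly worse.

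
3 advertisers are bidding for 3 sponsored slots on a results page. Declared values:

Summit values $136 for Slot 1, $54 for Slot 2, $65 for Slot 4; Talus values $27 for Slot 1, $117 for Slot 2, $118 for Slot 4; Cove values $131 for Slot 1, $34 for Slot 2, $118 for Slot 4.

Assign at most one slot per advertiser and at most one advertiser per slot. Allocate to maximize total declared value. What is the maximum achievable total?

Max total: $371

Treat this as an assignment problem: match each advertiser to one slot.
Optimal: Summit→Slot 1 ($136), Talus→Slot 2 ($117), Cove→Slot 4 ($118) — total 136+117+118 = $371.
Max-entry greedy (repeatedly take the single best remaining cell) gives $288, worse by 83.
Next-best assignment: Summit→Slot 4, Talus→Slot 2, Cove→Slot 1 = $313.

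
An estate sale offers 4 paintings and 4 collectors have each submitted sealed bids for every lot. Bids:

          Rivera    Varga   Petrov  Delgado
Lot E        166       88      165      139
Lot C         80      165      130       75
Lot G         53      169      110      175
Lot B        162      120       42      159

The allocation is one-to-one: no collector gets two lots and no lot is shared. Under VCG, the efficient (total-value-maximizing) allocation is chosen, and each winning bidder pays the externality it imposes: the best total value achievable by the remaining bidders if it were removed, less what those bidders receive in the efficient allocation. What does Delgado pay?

Delgado pays $4.

Efficient allocation: Rivera→Lot B ($162), Varga→Lot C ($165), Petrov→Lot E ($165), Delgado→Lot G ($175); total welfare W = $667.
Delgado receives Lot G at value $175, so the others get W − 175 = $492.
Without Delgado: best allocation of the remaining 3 bidders over all 4 lots is Rivera→Lot B ($162), Varga→Lot G ($169), Petrov→Lot E ($165), total $496.
VCG payment = (others' best without Delgado) − (others' welfare with Delgado) = 496 − 492 = $4.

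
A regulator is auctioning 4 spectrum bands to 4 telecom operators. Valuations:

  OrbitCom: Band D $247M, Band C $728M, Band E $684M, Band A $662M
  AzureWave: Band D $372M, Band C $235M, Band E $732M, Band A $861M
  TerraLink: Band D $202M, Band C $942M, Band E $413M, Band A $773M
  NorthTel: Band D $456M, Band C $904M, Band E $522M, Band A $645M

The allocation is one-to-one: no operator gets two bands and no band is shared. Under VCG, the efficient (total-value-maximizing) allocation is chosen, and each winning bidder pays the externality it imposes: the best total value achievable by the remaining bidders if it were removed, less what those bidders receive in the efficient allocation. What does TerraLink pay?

TerraLink pays $448M.

Efficient allocation: OrbitCom→Band E ($684M), AzureWave→Band A ($861M), TerraLink→Band C ($942M), NorthTel→Band D ($456M); total welfare W = $2943M.
TerraLink receives Band C at value $942M, so the others get W − 942 = $2001M.
Without TerraLink: best allocation of the remaining 3 bidders over all 4 bands is OrbitCom→Band E ($684M), AzureWave→Band A ($861M), NorthTel→Band C ($904M), total $2449M.
VCG payment = (others' best without TerraLink) − (others' welfare with TerraLink) = 2449 − 2001 = $448M.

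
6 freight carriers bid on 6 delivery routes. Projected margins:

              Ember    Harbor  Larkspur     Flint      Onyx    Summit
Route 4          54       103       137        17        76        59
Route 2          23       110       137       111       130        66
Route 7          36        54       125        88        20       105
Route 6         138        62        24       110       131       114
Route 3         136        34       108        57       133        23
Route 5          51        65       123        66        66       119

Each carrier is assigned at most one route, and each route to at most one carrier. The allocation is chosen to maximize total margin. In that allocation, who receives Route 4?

Optimal: Ember→Route 6 ($138k), Harbor→Route 4 ($103k), Larkspur→Route 7 ($125k), Flint→Route 2 ($111k), Onyx→Route 3 ($133k), Summit→Route 5 ($119k) — total 138+103+125+111+133+119 = $729k.
Row-greedy (each carrier in turn takes its best remaining route) gives $725k, worse by 4.
Next-best assignment: Ember→Route 6, Harbor→Route 2, Larkspur→Route 4, Flint→Route 7, Onyx→Route 3, Summit→Route 5 = $725k.
Harbor's own top route is Route 2 ($110k), but forcing Harbor→Route 2 and reassigning the rest optimally gives only $725k — worse by 4.

Harbor receives Route 4.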